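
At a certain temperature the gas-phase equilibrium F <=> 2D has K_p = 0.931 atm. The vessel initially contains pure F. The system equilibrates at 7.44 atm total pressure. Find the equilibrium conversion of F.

Basis: 1 mol F initially; let X = conversion of F. Extent ξ = X.
Mole table: n_F = 1 − X; n_D = 2X.
Total moles n_T = 1 + X.
y_i = n_i/n_T, p_i = y_i·P. K_p = p_D^2 / (p_F).
This yields a degree-2 equation in X; solving on (0,1), X = 0.174.

X = 0.174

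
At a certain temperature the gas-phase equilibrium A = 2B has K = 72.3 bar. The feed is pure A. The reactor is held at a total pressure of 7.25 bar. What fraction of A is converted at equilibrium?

Take 1 mol A as basis and let X be its fractional conversion, so ξ = X.
Species balance: n_A = 1 − X; n_B = 2X.
Summing: n_T = 1 + X.
Mole fractions y_i = n_i/n_T; K = p_B^2 / (p_A) with p_i = y_i·P.
This yields a degree-2 equation in X; solving on (0,1), X = 0.845.

X = 0.845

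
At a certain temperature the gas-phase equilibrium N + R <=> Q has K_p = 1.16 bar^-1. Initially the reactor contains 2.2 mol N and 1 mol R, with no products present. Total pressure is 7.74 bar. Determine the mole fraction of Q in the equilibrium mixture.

y_Q = 0.355

Take 1 mol R as basis and let X be its fractional conversion, so ξ = X.
Mole table: n_N = 2.2 − X; n_R = 1 − X; n_Q = X.
Summing: n_T = 3.2 − X.
y_i = n_i/n_T, p_i = y_i·P. K_p = p_Q / (p_N p_R).
Setting this equal to 1.16 bar^-1 and taking the physical root (0 < X < 1) gives X = 0.838.
Then n_Q = 0.838, n_T = 2.36, so y_Q = 0.355.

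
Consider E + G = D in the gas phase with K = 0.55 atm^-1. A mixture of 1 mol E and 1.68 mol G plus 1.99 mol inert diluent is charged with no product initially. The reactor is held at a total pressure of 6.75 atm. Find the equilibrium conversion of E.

X = 0.511

Take 1 mol E as basis and let X be its fractional conversion, so ξ = X.
At extent ξ: n_E = 1 − X; n_G = 1.68 − X; n_D = X; n_I = 1.99 (inert).
Total moles n_T = 4.67 − X.
With p_i = (n_i/n_T)P, K = p_D / (p_E p_G).
This yields a degree-2 equation in X; solving on (0,1), X = 0.511.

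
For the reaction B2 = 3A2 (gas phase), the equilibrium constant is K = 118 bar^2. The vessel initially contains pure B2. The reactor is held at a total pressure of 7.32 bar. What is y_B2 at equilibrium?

Basis: 1 mol B2 initially; let X = conversion of B2. Extent ξ = X.
Moles: n_B2 = 1 − X; n_A2 = 3X.
Summing: n_T = 1 + 2X.
Mole fractions y_i = n_i/n_T; K = p_A2^3 / (p_B2) with p_i = y_i·P.
This yields a degree-3 equation in X; solving on (0,1), X = 0.545.
Then n_B2 = 0.455, n_T = 2.09, so y_B2 = 0.218.

y_B2 = 0.218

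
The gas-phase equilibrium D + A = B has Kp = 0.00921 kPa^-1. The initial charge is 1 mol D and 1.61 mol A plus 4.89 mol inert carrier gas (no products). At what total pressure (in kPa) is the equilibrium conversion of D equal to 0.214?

P = 154 kPa

Basis: 1 mol D initially; let X = conversion of D. Extent ξ = X.
Moles: n_D = 1 − X; n_A = 1.61 − X; n_B = X; n_I = 4.89 (inert).
Total moles n_T = 7.5 − X.
Kp = p_B / (p_D p_A) with p_i = (n_i/n_T)·P.
At X = 0.214: the mole-fraction product g(X) = Π y_i^ν_i = 1.421. Since Kp = g(X)·P^{-1}, P = (g/Kp)^(1/1) = (1.421/0.00921)^(1/1) = 154 kPa.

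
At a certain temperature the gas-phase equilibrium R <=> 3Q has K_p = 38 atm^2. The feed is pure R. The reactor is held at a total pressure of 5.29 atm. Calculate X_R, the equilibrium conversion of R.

X = 0.464

Take 1 mol R as basis and let X be its fractional conversion, so ξ = X.
Species balance: n_R = 1 − X; n_Q = 3X.
Summing: n_T = 1 + 2X.
With p_i = (n_i/n_T)P, K_p = p_Q^3 / (p_R).
Equating to 38 atm^2 and solving on 0 < X < 1: X = 0.464.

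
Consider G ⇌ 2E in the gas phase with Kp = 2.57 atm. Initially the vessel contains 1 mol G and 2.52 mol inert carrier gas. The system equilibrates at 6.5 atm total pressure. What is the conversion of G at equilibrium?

X = 0.461

Basis: 1 mol G initially; let X = conversion of G. Extent ξ = X.
Mole table: n_G = 1 − X; n_E = 2X; n_I = 2.52 (inert).
n_T = Σnᵢ = 3.52 + X.
y_i = n_i/n_T, p_i = y_i·P. Kp = p_E^2 / (p_G).
Equating to 2.57 atm and solving on 0 < X < 1: X = 0.461.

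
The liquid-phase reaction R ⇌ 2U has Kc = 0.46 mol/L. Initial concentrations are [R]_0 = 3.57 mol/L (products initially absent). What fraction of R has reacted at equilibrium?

X = 0.164

Let X = conversion of R; extent ξ = 3.57·X mol/L.
Concentrations: [R] = 3.57 − 3.57X; [U] = 7.14X.
Kc = [U]^2 / ([R]).
This equals 0.46 at X = 0.164 (the root in 0 < X < 1).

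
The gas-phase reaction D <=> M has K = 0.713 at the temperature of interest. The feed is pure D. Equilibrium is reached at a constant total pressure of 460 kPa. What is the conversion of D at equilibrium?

Basis: 1 mol D initially; let X = conversion of D. Extent ξ = X.
Mole table: n_D = 1 − X; n_M = X.
n_T stays at 1 (no change in mole number).
Mole fractions y_i = n_i/n_T; K = p_M / (p_D) with p_i = y_i·P.
Substituting and setting equal to 0.713 gives a polynomial in X; the root in (0,1) is X = 0.416.

X = 0.416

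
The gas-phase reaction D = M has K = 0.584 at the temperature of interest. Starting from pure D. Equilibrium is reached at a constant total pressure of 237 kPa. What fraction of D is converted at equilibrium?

X = 0.369

Take 1 mol D as basis and let X be its fractional conversion, so ξ = X.
Species balance: n_D = 1 − X; n_M = X.
n_T stays at 1 (no change in mole number).
With p_i = (n_i/n_T)P, K = p_M / (p_D).
Setting this equal to 0.584 and taking the physical root (0 < X < 1) gives X = 0.369.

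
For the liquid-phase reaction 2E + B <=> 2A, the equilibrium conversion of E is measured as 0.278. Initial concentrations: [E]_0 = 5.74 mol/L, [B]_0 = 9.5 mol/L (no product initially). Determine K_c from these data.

K_c = 0.017 L/mol

Let X = conversion of E.
Concentrations: [E] = 5.74 − 5.74X; [B] = 9.5 − 2.87X; [A] = 5.74X.
At X = 0.278: [E] = 4.14, [B] = 8.7, [A] = 1.6.
K_c = [A]^2 / ([E]^2 [B]) = 0.017 L/mol.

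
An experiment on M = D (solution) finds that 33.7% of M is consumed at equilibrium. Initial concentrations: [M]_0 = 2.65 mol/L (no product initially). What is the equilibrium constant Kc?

Kc = 0.508

Let X = conversion of M.
Concentrations: [M] = 2.65 − 2.65X; [D] = 2.65X.
At X = 0.337: [M] = 1.76, [D] = 0.893.
Kc = [D] / ([M]) = 0.508.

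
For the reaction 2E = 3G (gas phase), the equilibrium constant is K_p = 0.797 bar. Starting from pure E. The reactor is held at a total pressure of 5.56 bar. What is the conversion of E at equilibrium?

X = 0.290

Let X = conversion of E (basis 1 mol E); extent of reaction ξ = 0.5X.
Mole table: n_E = 1 − X; n_G = 1.5X.
Summing: n_T = 1 + 0.5X.
y_i = n_i/n_T, p_i = y_i·P. K_p = p_G^3 / (p_E^2).
Setting this equal to 0.797 bar and taking the physical root (0 < X < 1) gives X = 0.290.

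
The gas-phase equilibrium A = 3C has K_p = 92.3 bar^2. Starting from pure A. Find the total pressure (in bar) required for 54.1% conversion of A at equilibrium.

P = 6.55 bar

Let X = conversion of A (basis 1 mol A); extent of reaction ξ = X.
Moles: n_A = 1 − X; n_C = 3X.
n_T = Σnᵢ = 1 + 2X.
K_p = p_C^3 / (p_A) with p_i = (n_i/n_T)·P.
At X = 0.541: the mole-fraction product g(X) = Π y_i^ν_i = 2.149. Since K_p = g(X)·P^{2}, P = (K_p/g)^(1/2) = (92.3/2.149)^(1/2) = 6.55 bar.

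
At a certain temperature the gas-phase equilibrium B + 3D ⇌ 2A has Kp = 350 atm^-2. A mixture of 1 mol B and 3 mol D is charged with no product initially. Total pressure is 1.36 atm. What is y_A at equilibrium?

y_A = 0.707

Let X = conversion of B (basis 1 mol B); extent of reaction ξ = X.
Mole table: n_B = 1 − X; n_D = 3 − 3X; n_A = 2X.
Summing: n_T = 4 − 2X.
With p_i = (n_i/n_T)P, Kp = p_A^2 / (p_B p_D^3).
This yields a degree-4 equation in X; solving on (0,1), X = 0.829.
Then n_A = 1.66, n_T = 2.34, so y_A = 0.707.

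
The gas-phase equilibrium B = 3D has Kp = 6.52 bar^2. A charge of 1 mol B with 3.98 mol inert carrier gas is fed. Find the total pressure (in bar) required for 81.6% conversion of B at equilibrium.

P = 1.89 bar

Let X = conversion of B (basis 1 mol B); extent of reaction ξ = X.
At extent ξ: n_B = 1 − X; n_D = 3X; n_I = 3.98 (inert).
Summing: n_T = 4.98 + 2X.
Kp = p_D^3 / (p_B) with p_i = (n_i/n_T)·P.
At X = 0.816: the mole-fraction product g(X) = Π y_i^ν_i = 1.824. Since Kp = g(X)·P^{2}, P = (Kp/g)^(1/2) = (6.52/1.824)^(1/2) = 1.89 bar.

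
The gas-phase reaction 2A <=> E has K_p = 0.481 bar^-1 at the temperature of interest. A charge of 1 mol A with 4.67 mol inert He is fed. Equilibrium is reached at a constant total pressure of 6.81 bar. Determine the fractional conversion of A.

Take 1 mol A as basis and let X be its fractional conversion, so ξ = 0.5X.
Moles: n_A = 1 − X; n_E = 0.5X; n_I = 4.67 (inert).
Summing: n_T = 5.67 − 0.5X.
y_i = n_i/n_T, p_i = y_i·P. K_p = p_E / (p_A^2).
Setting this equal to 0.481 bar^-1 and taking the physical root (0 < X < 1) gives X = 0.413.

X = 0.413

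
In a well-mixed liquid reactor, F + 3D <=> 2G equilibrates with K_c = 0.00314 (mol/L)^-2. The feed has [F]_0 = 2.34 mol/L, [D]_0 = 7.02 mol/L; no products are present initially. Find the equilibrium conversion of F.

Let X = conversion of F; extent ξ = 2.34·X mol/L.
Concentrations: [F] = 2.34 − 2.34X; [D] = 7.02 − 7.02X; [G] = 4.68X.
K_c = [G]^2 / ([F] [D]^3).
Equating to 0.00314 (mol/L)^-2: the physical root is X = 0.212.

X = 0.212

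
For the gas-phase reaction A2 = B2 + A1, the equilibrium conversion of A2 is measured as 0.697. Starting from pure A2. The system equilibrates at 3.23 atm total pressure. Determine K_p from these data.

K_p = 3.05 atm

Take 1 mol A2 as basis and let X be its fractional conversion, so ξ = X.
At extent ξ: n_A2 = 1 − X; n_B2 = X; n_A1 = X.
Summing: n_T = 1 + X.
At X = 0.697: n_A2 = 0.303, n_B2 = 0.697, n_A1 = 0.697, n_T = 1.7.
p_i = (n_i/n_T)·P. K_p = p_B2 p_A1 / (p_A2) = 3.05 atm.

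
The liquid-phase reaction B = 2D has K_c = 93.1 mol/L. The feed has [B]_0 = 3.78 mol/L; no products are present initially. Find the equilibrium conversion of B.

X = 0.876

Let X = conversion of B; extent ξ = 3.78·X mol/L.
Concentrations: [B] = 3.78 − 3.78X; [D] = 7.56X.
K_c = [D]^2 / ([B]).
Setting equal to 93.1 and solving for X on (0,1) gives X = 0.876.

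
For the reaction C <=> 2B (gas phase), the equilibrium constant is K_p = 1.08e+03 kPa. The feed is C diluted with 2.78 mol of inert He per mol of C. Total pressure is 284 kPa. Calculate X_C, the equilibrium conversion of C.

Let X = conversion of C (basis 1 mol C); extent of reaction ξ = X.
At extent ξ: n_C = 1 − X; n_B = 2X; n_I = 2.78 (inert).
Total moles n_T = 3.78 + X.
Mole fractions y_i = n_i/n_T; K_p = p_B^2 / (p_C) with p_i = y_i·P.
Substituting and setting equal to 1.08e+03 kPa gives a polynomial in X; the root in (0,1) is X = 0.840.

X = 0.840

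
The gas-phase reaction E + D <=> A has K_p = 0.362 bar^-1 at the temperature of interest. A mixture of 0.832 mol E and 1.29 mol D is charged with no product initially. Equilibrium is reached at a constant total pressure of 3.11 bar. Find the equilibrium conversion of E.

Let X = conversion of E (basis 0.832 mol E); extent of reaction ξ = 0.832X.
Mole table: n_E = 0.832 − 0.832X; n_D = 1.29 − 0.832X; n_A = 0.832X.
n_T = Σnᵢ = 2.12 − 0.832X.
y_i = n_i/n_T, p_i = y_i·P. K_p = p_A / (p_E p_D).
Equating to 0.362 bar^-1 and solving on 0 < X < 1: X = 0.378.

X = 0.378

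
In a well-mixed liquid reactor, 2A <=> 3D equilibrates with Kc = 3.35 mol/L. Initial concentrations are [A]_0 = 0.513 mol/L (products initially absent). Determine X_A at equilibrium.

X = 0.636

Let X = conversion of A; extent ξ = 0.513X/2 mol/L.
Concentrations: [A] = 0.513 − 0.513X; [D] = 0.77X.
Kc = [D]^3 / ([A]^2).
Equating to 3.35 mol/L: the physical root is X = 0.636.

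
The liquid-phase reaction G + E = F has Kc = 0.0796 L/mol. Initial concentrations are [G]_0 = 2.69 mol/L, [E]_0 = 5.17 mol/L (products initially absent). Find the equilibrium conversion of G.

Let X = conversion of G; extent ξ = 2.69·X mol/L.
Concentrations: [G] = 2.69 − 2.69X; [E] = 5.17 − 2.69X; [F] = 2.69X.
Kc = [F] / ([G] [E]).
This equals 0.0796 at X = 0.262 (the root in 0 < X < 1).

X = 0.262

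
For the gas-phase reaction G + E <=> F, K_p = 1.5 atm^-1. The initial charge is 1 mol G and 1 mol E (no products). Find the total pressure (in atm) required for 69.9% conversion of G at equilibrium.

P = 6.69 atm

Take 1 mol G as basis and let X be its fractional conversion, so ξ = X.
Mole table: n_G = 1 − X; n_E = 1 − X; n_F = X.
Total moles n_T = 2 − X.
K_p = p_F / (p_G p_E) with p_i = (n_i/n_T)·P.
At X = 0.699: the mole-fraction product g(X) = Π y_i^ν_i = 10.04. Since K_p = g(X)·P^{-1}, P = (g/K_p)^(1/1) = (10.04/1.5)^(1/1) = 6.69 atm.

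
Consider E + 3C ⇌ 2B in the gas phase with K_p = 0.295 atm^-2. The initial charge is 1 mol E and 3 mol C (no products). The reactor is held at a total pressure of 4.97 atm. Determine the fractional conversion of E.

X = 0.529

Basis: 1 mol E initially; let X = conversion of E. Extent ξ = X.
At extent ξ: n_E = 1 − X; n_C = 3 − 3X; n_B = 2X.
Total moles n_T = 4 − 2X.
y_i = n_i/n_T, p_i = y_i·P. K_p = p_B^2 / (p_E p_C^3).
This yields a degree-4 equation in X; solving on (0,1), X = 0.529.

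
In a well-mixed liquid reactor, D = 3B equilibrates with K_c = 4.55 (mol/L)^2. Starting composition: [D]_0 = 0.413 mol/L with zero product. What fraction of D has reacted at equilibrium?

Let X = conversion of D; extent ξ = 0.413·X mol/L.
Concentrations: [D] = 0.413 − 0.413X; [B] = 1.24X.
K_c = [B]^3 / ([D]).
Solving K_c = 4.55 for X ∈ (0,1): X = 0.681.

X = 0.681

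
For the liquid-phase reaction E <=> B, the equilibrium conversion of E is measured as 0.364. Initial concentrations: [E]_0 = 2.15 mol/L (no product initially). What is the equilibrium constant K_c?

Let X = conversion of E.
Concentrations: [E] = 2.15 − 2.15X; [B] = 2.15X.
At X = 0.364: [E] = 1.37, [B] = 0.783.
K_c = [B] / ([E]) = 0.572.

K_c = 0.572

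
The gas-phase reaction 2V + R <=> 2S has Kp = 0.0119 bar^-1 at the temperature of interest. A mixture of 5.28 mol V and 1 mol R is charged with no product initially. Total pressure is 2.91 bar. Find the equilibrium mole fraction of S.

Let X = conversion of R (basis 1 mol R); extent of reaction ξ = X.
Species balance: n_V = 5.28 − 2X; n_R = 1 − X; n_S = 2X.
Total moles n_T = 6.28 − X.
With p_i = (n_i/n_T)P, Kp = p_S^2 / (p_V^2 p_R).
This yields a degree-3 equation in X; solving on (0,1), X = 0.169.
Then n_S = 0.339, n_T = 6.11, so y_S = 0.055.

y_S = 0.055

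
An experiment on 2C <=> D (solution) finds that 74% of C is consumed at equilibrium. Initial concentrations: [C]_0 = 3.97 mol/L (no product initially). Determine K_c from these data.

Let X = conversion of C.
Concentrations: [C] = 3.97 − 3.97X; [D] = 1.99X.
At X = 0.74: [C] = 1.03, [D] = 1.47.
K_c = [D] / ([C]^2) = 1.38 L/mol.

K_c = 1.38 L/mol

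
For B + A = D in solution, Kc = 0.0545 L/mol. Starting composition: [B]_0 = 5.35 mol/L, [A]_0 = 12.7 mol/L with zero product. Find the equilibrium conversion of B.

Let X = conversion of B; extent ξ = 5.35·X mol/L.
Concentrations: [B] = 5.35 − 5.35X; [A] = 12.7 − 5.35X; [D] = 5.35X.
Kc = [D] / ([B] [A]).
This equals 0.0545 at X = 0.369 (the root in 0 < X < 1).

X = 0.369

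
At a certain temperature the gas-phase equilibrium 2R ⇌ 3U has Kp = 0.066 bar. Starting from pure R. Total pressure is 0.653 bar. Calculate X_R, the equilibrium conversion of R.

X = 0.264

Let X = conversion of R (basis 1 mol R); extent of reaction ξ = 0.5X.
Moles: n_R = 1 − X; n_U = 1.5X.
n_T = Σnᵢ = 1 + 0.5X.
y_i = n_i/n_T, p_i = y_i·P. Kp = p_U^3 / (p_R^2).
Equating to 0.066 bar and solving on 0 < X < 1: X = 0.264.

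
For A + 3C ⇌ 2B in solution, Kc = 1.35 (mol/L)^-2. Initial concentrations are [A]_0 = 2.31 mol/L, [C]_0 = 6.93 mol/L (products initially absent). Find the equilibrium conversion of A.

Let X = conversion of A; extent ξ = 2.31·X mol/L.
Concentrations: [A] = 2.31 − 2.31X; [C] = 6.93 − 6.93X; [B] = 4.62X.
Kc = [B]^2 / ([A] [C]^3).
Solving Kc = 1.35 for X ∈ (0,1): X = 0.686.

X = 0.686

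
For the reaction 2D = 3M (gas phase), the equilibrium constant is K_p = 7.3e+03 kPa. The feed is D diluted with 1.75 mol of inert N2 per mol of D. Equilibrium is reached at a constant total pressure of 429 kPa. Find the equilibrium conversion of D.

X = 0.815

Take 1 mol D as basis and let X be its fractional conversion, so ξ = 0.5X.
Mole table: n_D = 1 − X; n_M = 1.5X; n_I = 1.75 (inert).
n_T = Σnᵢ = 2.75 + 0.5X.
With p_i = (n_i/n_T)P, K_p = p_M^3 / (p_D^2).
Setting this equal to 7.3e+03 kPa and taking the physical root (0 < X < 1) gives X = 0.815.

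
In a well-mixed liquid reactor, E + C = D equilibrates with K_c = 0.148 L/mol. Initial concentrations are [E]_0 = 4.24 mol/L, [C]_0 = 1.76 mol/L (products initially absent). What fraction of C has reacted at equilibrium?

X = 0.349

Let X = conversion of C; extent ξ = 1.76·X mol/L.
Concentrations: [E] = 4.24 − 1.76X; [C] = 1.76 − 1.76X; [D] = 1.76X.
K_c = [D] / ([E] [C]).
Setting equal to 0.148 and solving for X on (0,1) gives X = 0.349.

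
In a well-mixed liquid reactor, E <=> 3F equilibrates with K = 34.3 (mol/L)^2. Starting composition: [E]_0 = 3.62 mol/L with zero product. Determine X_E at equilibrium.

Let X = conversion of E; extent ξ = 3.62·X mol/L.
Concentrations: [E] = 3.62 − 3.62X; [F] = 10.9X.
K = [F]^3 / ([E]).
Solving K = 34.3 for X ∈ (0,1): X = 0.390.

X = 0.390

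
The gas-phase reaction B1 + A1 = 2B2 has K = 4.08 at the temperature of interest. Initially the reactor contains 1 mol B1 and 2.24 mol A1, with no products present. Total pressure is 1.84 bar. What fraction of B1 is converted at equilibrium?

X = 0.694

Let X = conversion of B1 (basis 1 mol B1); extent of reaction ξ = X.
Moles: n_B1 = 1 − X; n_A1 = 2.24 − X; n_B2 = 2X.
Total moles n_T = 3.24 (Δν = 0, constant).
y_i = n_i/n_T, p_i = y_i·P. K = p_B2^2 / (p_B1 p_A1).
This yields a degree-2 equation in X; solving on (0,1), X = 0.694.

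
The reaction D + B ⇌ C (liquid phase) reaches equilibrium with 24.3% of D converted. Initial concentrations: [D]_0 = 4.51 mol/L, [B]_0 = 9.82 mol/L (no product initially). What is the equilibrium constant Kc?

Let X = conversion of D.
Concentrations: [D] = 4.51 − 4.51X; [B] = 9.82 − 4.51X; [C] = 4.51X.
At X = 0.243: [D] = 3.41, [B] = 8.72, [C] = 1.1.
Kc = [C] / ([D] [B]) = 0.0368 L/mol.

Kc = 0.0368 L/mol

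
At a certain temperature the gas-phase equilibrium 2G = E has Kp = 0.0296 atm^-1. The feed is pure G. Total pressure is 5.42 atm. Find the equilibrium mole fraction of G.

Basis: 1 mol G initially; let X = conversion of G. Extent ξ = 0.5X.
Species balance: n_G = 1 − X; n_E = 0.5X.
Summing: n_T = 1 − 0.5X.
y_i = n_i/n_T, p_i = y_i·P. Kp = p_E / (p_G^2).
This yields a degree-2 equation in X; solving on (0,1), X = 0.220.
Then n_G = 0.78, n_T = 0.89, so y_G = 0.877.

y_G = 0.877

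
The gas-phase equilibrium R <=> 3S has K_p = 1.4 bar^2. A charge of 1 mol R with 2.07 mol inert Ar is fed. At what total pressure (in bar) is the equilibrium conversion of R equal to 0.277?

P = 4.81 bar

Let X = conversion of R (basis 1 mol R); extent of reaction ξ = X.
Mole table: n_R = 1 − X; n_S = 3X; n_I = 2.07 (inert).
n_T = Σnᵢ = 3.07 + 2X.
K_p = p_S^3 / (p_R) with p_i = (n_i/n_T)·P.
At X = 0.277: the mole-fraction product g(X) = Π y_i^ν_i = 0.06043. Since K_p = g(X)·P^{2}, P = (K_p/g)^(1/2) = (1.4/0.06043)^(1/2) = 4.81 bar.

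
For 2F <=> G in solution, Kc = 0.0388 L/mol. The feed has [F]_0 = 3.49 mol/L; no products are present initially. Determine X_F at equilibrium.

Let X = conversion of F; extent ξ = 3.49X/2 mol/L.
Concentrations: [F] = 3.49 − 3.49X; [G] = 1.75X.
Kc = [G] / ([F]^2).
Equating to 0.0388 L/mol: the physical root is X = 0.181.

X = 0.181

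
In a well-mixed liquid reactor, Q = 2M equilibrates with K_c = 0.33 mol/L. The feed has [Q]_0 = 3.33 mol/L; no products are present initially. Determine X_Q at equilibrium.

X = 0.145

Let X = conversion of Q; extent ξ = 3.33·X mol/L.
Concentrations: [Q] = 3.33 − 3.33X; [M] = 6.66X.
K_c = [M]^2 / ([Q]).
Equating to 0.33 mol/L: the physical root is X = 0.145.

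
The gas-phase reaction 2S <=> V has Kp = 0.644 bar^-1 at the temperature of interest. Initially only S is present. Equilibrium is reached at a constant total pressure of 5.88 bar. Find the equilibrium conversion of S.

Basis: 1 mol S initially; let X = conversion of S. Extent ξ = 0.5X.
At extent ξ: n_S = 1 − X; n_V = 0.5X.
n_T = Σnᵢ = 1 − 0.5X.
Mole fractions y_i = n_i/n_T; Kp = p_V / (p_S^2) with p_i = y_i·P.
Equating to 0.644 bar^-1 and solving on 0 < X < 1: X = 0.751.

X = 0.751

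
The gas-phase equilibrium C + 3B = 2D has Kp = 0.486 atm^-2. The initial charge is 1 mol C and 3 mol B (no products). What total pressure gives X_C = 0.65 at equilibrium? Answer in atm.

Take 1 mol C as basis and let X be its fractional conversion, so ξ = X.
At extent ξ: n_C = 1 − X; n_B = 3 − 3X; n_D = 2X.
n_T = Σnᵢ = 4 − 2X.
Kp = p_D^2 / (p_C p_B^3) with p_i = (n_i/n_T)·P.
At X = 0.65: the mole-fraction product g(X) = Π y_i^ν_i = 30.41. Since Kp = g(X)·P^{-2}, P = (g/Kp)^(1/2) = (30.41/0.486)^(1/2) = 7.91 atm.

P = 7.91 atm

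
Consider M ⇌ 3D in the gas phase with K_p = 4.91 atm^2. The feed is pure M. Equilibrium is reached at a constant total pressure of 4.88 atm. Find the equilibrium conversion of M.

X = 0.233

Basis: 1 mol M initially; let X = conversion of M. Extent ξ = X.
Moles: n_M = 1 − X; n_D = 3X.
n_T = Σnᵢ = 1 + 2X.
y_i = n_i/n_T, p_i = y_i·P. K_p = p_D^3 / (p_M).
Setting this equal to 4.91 atm^2 and taking the physical root (0 < X < 1) gives X = 0.233.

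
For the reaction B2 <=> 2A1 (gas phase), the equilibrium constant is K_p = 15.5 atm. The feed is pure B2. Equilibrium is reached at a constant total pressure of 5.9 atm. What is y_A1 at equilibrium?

Take 1 mol B2 as basis and let X be its fractional conversion, so ξ = X.
At extent ξ: n_B2 = 1 − X; n_A1 = 2X.
n_T = Σnᵢ = 1 + X.
With p_i = (n_i/n_T)P, K_p = p_A1^2 / (p_B2).
This yields a degree-2 equation in X; solving on (0,1), X = 0.630.
Then n_A1 = 1.26, n_T = 1.63, so y_A1 = 0.773.

y_A1 = 0.773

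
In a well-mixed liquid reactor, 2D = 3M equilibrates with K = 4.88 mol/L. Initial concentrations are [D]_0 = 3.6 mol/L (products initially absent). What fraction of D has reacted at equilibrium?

Let X = conversion of D; extent ξ = 3.6X/2 mol/L.
Concentrations: [D] = 3.6 − 3.6X; [M] = 5.4X.
K = [M]^3 / ([D]^2).
This equals 4.88 at X = 0.478 (the root in 0 < X < 1).

X = 0.478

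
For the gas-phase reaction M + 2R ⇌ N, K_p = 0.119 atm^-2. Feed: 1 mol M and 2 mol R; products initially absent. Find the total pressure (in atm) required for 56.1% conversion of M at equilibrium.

P = 7.01 atm

Take 1 mol M as basis and let X be its fractional conversion, so ξ = X.
Moles: n_M = 1 − X; n_R = 2 − 2X; n_N = X.
Total moles n_T = 3 − 2X.
K_p = p_N / (p_M p_R^2) with p_i = (n_i/n_T)·P.
At X = 0.561: the mole-fraction product g(X) = Π y_i^ν_i = 5.847. Since K_p = g(X)·P^{-2}, P = (g/K_p)^(1/2) = (5.847/0.119)^(1/2) = 7.01 atm.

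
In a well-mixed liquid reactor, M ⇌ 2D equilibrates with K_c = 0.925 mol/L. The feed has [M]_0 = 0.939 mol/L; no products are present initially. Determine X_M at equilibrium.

Let X = conversion of M; extent ξ = 0.939·X mol/L.
Concentrations: [M] = 0.939 − 0.939X; [D] = 1.88X.
K_c = [D]^2 / ([M]).
Setting equal to 0.925 and solving for X on (0,1) gives X = 0.388.

X = 0.388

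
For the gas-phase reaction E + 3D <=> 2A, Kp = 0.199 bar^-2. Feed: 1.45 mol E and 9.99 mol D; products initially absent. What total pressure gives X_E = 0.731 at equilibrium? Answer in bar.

P = 3.99 bar

Take 1.45 mol E as basis and let X be its fractional conversion, so ξ = 1.45X.
Species balance: n_E = 1.45 − 1.45X; n_D = 9.99 − 4.35X; n_A = 2.9X.
Total moles n_T = 11.4 − 2.9X.
Kp = p_A^2 / (p_E p_D^3) with p_i = (n_i/n_T)·P.
At X = 0.731: the mole-fraction product g(X) = Π y_i^ν_i = 3.169. Since Kp = g(X)·P^{-2}, P = (g/Kp)^(1/2) = (3.169/0.199)^(1/2) = 3.99 bar.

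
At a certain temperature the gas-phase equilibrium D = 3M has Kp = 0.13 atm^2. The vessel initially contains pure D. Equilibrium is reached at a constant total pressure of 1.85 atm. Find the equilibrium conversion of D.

Basis: 1 mol D initially; let X = conversion of D. Extent ξ = X.
Species balance: n_D = 1 − X; n_M = 3X.
Summing: n_T = 1 + 2X.
y_i = n_i/n_T, p_i = y_i·P. Kp = p_M^3 / (p_D).
Equating to 0.13 atm^2 and solving on 0 < X < 1: X = 0.124.

X = 0.124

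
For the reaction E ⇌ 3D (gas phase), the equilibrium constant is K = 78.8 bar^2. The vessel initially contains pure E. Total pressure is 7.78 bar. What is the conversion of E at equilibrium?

X = 0.458

Basis: 1 mol E initially; let X = conversion of E. Extent ξ = X.
At extent ξ: n_E = 1 − X; n_D = 3X.
Total moles n_T = 1 + 2X.
y_i = n_i/n_T, p_i = y_i·P. K = p_D^3 / (p_E).
Substituting and setting equal to 78.8 bar^2 gives a polynomial in X; the root in (0,1) is X = 0.458.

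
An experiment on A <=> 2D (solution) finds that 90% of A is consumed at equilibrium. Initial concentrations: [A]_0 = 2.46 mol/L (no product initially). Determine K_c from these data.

K_c = 79.7 mol/L

Let X = conversion of A.
Concentrations: [A] = 2.46 − 2.46X; [D] = 4.92X.
At X = 0.9: [A] = 0.246, [D] = 4.43.
K_c = [D]^2 / ([A]) = 79.7 mol/L.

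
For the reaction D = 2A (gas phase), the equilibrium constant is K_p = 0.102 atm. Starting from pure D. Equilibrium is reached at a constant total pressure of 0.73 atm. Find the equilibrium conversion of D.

X = 0.184

Basis: 1 mol D initially; let X = conversion of D. Extent ξ = X.
At extent ξ: n_D = 1 − X; n_A = 2X.
Total moles n_T = 1 + X.
y_i = n_i/n_T, p_i = y_i·P. K_p = p_A^2 / (p_D).
Setting this equal to 0.102 atm and taking the physical root (0 < X < 1) gives X = 0.184.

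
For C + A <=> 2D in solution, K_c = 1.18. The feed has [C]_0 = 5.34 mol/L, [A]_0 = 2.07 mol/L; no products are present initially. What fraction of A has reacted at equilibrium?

X = 0.532

Let X = conversion of A; extent ξ = 2.07·X mol/L.
Concentrations: [C] = 5.34 − 2.07X; [A] = 2.07 − 2.07X; [D] = 4.14X.
K_c = [D]^2 / ([C] [A]).
Setting equal to 1.18 and solving for X on (0,1) gives X = 0.532.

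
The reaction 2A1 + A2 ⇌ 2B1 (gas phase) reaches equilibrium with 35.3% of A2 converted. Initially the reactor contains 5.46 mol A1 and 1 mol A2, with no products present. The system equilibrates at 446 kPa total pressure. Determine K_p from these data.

Let X = conversion of A2 (basis 1 mol A2); extent of reaction ξ = X.
Mole table: n_A1 = 5.46 − 2X; n_A2 = 1 − X; n_B1 = 2X.
Total moles n_T = 6.46 − X.
At X = 0.353: n_A1 = 4.75, n_A2 = 0.647, n_B1 = 0.706, n_T = 6.11.
p_i = (n_i/n_T)·P. K_p = p_B1^2 / (p_A1^2 p_A2) = 0.000467 kPa^-1.

K_p = 0.000467 kPa^-1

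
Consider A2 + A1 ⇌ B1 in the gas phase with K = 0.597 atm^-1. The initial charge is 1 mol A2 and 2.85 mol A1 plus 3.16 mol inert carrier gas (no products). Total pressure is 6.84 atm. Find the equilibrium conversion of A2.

Let X = conversion of A2 (basis 1 mol A2); extent of reaction ξ = X.
At extent ξ: n_A2 = 1 − X; n_A1 = 2.85 − X; n_B1 = X; n_I = 3.16 (inert).
Total moles n_T = 7.01 − X.
With p_i = (n_i/n_T)P, K = p_B1 / (p_A2 p_A1).
This yields a degree-2 equation in X; solving on (0,1), X = 0.590.

X = 0.590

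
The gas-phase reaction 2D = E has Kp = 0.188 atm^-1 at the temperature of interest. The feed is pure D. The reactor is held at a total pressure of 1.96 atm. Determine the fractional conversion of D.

Take 1 mol D as basis and let X be its fractional conversion, so ξ = 0.5X.
Mole table: n_D = 1 − X; n_E = 0.5X.
Summing: n_T = 1 − 0.5X.
With p_i = (n_i/n_T)P, Kp = p_E / (p_D^2).
This yields a degree-2 equation in X; solving on (0,1), X = 0.364.

X = 0.364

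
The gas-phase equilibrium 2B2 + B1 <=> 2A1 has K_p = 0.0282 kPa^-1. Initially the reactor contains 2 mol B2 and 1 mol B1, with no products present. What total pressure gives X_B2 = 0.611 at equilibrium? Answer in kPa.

P = 537 kPa

Basis: 2 mol B2 initially; let X = conversion of B2. Extent ξ = X.
At extent ξ: n_B2 = 2 − 2X; n_B1 = 1 − X; n_A1 = 2X.
n_T = Σnᵢ = 3 − X.
K_p = p_A1^2 / (p_B2^2 p_B1) with p_i = (n_i/n_T)·P.
At X = 0.611: the mole-fraction product g(X) = Π y_i^ν_i = 15.15. Since K_p = g(X)·P^{-1}, P = (g/K_p)^(1/1) = (15.15/0.0282)^(1/1) = 537 kPa.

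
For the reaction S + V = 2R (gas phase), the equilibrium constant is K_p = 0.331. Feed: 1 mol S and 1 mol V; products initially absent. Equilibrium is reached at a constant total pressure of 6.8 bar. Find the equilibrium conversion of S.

X = 0.223

Take 1 mol S as basis and let X be its fractional conversion, so ξ = X.
Mole table: n_S = 1 − X; n_V = 1 − X; n_R = 2X.
n_T stays at 2 (no change in mole number).
Mole fractions y_i = n_i/n_T; K_p = p_R^2 / (p_S p_V) with p_i = y_i·P.
This yields a degree-2 equation in X; solving on (0,1), X = 0.223.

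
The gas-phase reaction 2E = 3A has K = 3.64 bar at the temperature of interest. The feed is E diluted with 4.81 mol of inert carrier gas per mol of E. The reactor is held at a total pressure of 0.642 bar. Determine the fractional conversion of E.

X = 0.785

Basis: 1 mol E initially; let X = conversion of E. Extent ξ = 0.5X.
At extent ξ: n_E = 1 − X; n_A = 1.5X; n_I = 4.81 (inert).
Total moles n_T = 5.81 + 0.5X.
With p_i = (n_i/n_T)P, K = p_A^3 / (p_E^2).
Setting this equal to 3.64 bar and taking the physical root (0 < X < 1) gives X = 0.785.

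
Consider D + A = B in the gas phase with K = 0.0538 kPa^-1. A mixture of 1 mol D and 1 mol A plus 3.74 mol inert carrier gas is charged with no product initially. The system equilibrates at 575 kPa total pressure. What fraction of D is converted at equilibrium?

X = 0.669

Take 1 mol D as basis and let X be its fractional conversion, so ξ = X.
Species balance: n_D = 1 − X; n_A = 1 − X; n_B = X; n_I = 3.74 (inert).
Summing: n_T = 5.74 − X.
y_i = n_i/n_T, p_i = y_i·P. K = p_B / (p_D p_A).
Substituting and setting equal to 0.0538 kPa^-1 gives a polynomial in X; the root in (0,1) is X = 0.669.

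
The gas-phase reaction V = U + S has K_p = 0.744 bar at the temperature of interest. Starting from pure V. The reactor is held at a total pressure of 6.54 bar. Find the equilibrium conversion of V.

Take 1 mol V as basis and let X be its fractional conversion, so ξ = X.
At extent ξ: n_V = 1 − X; n_U = X; n_S = X.
n_T = Σnᵢ = 1 + X.
Mole fractions y_i = n_i/n_T; K_p = p_U p_S / (p_V) with p_i = y_i·P.
Equating to 0.744 bar and solving on 0 < X < 1: X = 0.320.

X = 0.320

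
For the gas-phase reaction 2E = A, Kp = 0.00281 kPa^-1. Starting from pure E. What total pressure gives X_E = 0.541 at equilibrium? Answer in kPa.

P = 333 kPa

Take 1 mol E as basis and let X be its fractional conversion, so ξ = 0.5X.
Species balance: n_E = 1 − X; n_A = 0.5X.
Summing: n_T = 1 − 0.5X.
Kp = p_A / (p_E^2) with p_i = (n_i/n_T)·P.
At X = 0.541: the mole-fraction product g(X) = Π y_i^ν_i = 0.9366. Since Kp = g(X)·P^{-1}, P = (g/Kp)^(1/1) = (0.9366/0.00281)^(1/1) = 333 kPa.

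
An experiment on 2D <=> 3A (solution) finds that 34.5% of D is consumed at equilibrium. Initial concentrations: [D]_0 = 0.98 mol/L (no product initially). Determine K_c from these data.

Let X = conversion of D.
Concentrations: [D] = 0.98 − 0.98X; [A] = 1.47X.
At X = 0.345: [D] = 0.642, [A] = 0.507.
K_c = [A]^3 / ([D]^2) = 0.317 mol/L.

K_c = 0.317 mol/L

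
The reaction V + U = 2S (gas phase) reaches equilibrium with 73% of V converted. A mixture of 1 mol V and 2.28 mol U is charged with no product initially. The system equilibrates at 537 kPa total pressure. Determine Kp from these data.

Basis: 1 mol V initially; let X = conversion of V. Extent ξ = X.
Moles: n_V = 1 − X; n_U = 2.28 − X; n_S = 2X.
Since Δν = 0, n_T = 3.28 throughout.
At X = 0.73: n_V = 0.27, n_U = 1.55, n_S = 1.46, n_T = 3.28.
p_i = (n_i/n_T)·P. Kp = p_S^2 / (p_V p_U) = 5.09.

Kp = 5.09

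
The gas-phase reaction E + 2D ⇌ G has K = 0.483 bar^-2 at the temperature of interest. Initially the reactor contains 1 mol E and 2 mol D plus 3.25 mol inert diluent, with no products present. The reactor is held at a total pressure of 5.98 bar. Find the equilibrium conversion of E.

X = 0.433

Take 1 mol E as basis and let X be its fractional conversion, so ξ = X.
At extent ξ: n_E = 1 − X; n_D = 2 − 2X; n_G = X; n_I = 3.25 (inert).
Total moles n_T = 6.25 − 2X.
y_i = n_i/n_T, p_i = y_i·P. K = p_G / (p_E p_D^2).
This yields a degree-3 equation in X; solving on (0,1), X = 0.433.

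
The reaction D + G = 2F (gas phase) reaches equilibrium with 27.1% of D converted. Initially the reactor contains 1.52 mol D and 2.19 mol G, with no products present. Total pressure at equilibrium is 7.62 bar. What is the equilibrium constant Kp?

Basis: 1.52 mol D initially; let X = conversion of D. Extent ξ = 1.52X.
Mole table: n_D = 1.52 − 1.52X; n_G = 2.19 − 1.52X; n_F = 3.04X.
n_T stays at 3.71 (no change in mole number).
At X = 0.271: n_D = 1.11, n_G = 1.78, n_F = 0.824, n_T = 3.71.
p_i = (n_i/n_T)·P. Kp = p_F^2 / (p_D p_G) = 0.344.

Kp = 0.344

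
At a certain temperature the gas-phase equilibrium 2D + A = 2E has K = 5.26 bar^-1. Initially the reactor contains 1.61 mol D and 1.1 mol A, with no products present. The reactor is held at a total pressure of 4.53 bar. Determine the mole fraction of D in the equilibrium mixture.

Basis: 1.61 mol D initially; let X = conversion of D. Extent ξ = 0.805X.
At extent ξ: n_D = 1.61 − 1.61X; n_A = 1.1 − 0.805X; n_E = 1.61X.
Summing: n_T = 2.71 − 0.805X.
Mole fractions y_i = n_i/n_T; K = p_E^2 / (p_D^2 p_A) with p_i = y_i·P.
Substituting and setting equal to 5.26 bar^-1 gives a polynomial in X; the root in (0,1) is X = 0.708.
Then n_D = 0.47, n_T = 2.14, so y_D = 0.219.

y_D = 0.219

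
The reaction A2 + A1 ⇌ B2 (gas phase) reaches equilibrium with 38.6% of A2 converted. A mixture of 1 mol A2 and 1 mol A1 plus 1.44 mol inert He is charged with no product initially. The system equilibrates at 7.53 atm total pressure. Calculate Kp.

Let X = conversion of A2 (basis 1 mol A2); extent of reaction ξ = X.
Moles: n_A2 = 1 − X; n_A1 = 1 − X; n_B2 = X; n_I = 1.44 (inert).
Summing: n_T = 3.44 − X.
At X = 0.386: n_A2 = 0.614, n_A1 = 0.614, n_B2 = 0.386, n_T = 3.05.
p_i = (n_i/n_T)·P. Kp = p_B2 / (p_A2 p_A1) = 0.415 atm^-1.

Kp = 0.415 atm^-1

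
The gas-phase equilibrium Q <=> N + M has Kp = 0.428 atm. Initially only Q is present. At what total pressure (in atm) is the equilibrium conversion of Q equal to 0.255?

Let X = conversion of Q (basis 1 mol Q); extent of reaction ξ = X.
Species balance: n_Q = 1 − X; n_N = X; n_M = X.
Summing: n_T = 1 + X.
Kp = p_N p_M / (p_Q) with p_i = (n_i/n_T)·P.
At X = 0.255: the mole-fraction product g(X) = Π y_i^ν_i = 0.06955. Since Kp = g(X)·P^{1}, P = (Kp/g)^(1/1) = (0.428/0.06955)^(1/1) = 6.15 atm.

P = 6.15 atm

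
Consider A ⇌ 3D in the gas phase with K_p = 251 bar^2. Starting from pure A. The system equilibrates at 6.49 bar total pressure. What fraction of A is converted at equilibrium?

Let X = conversion of A (basis 1 mol A); extent of reaction ξ = X.
Species balance: n_A = 1 − X; n_D = 3X.
Total moles n_T = 1 + 2X.
y_i = n_i/n_T, p_i = y_i·P. K_p = p_D^3 / (p_A).
Setting this equal to 251 bar^2 and taking the physical root (0 < X < 1) gives X = 0.718.

X = 0.718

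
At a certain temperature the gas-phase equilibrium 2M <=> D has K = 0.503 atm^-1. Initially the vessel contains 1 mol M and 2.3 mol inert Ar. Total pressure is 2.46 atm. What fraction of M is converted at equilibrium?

Take 1 mol M as basis and let X be its fractional conversion, so ξ = 0.5X.
Species balance: n_M = 1 − X; n_D = 0.5X; n_I = 2.3 (inert).
Total moles n_T = 3.3 − 0.5X.
y_i = n_i/n_T, p_i = y_i·P. K = p_D / (p_M^2).
Substituting and setting equal to 0.503 atm^-1 gives a polynomial in X; the root in (0,1) is X = 0.342.

X = 0.342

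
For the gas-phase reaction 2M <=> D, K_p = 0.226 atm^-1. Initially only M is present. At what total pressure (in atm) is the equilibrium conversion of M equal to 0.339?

Let X = conversion of M (basis 1 mol M); extent of reaction ξ = 0.5X.
At extent ξ: n_M = 1 − X; n_D = 0.5X.
n_T = Σnᵢ = 1 − 0.5X.
K_p = p_D / (p_M^2) with p_i = (n_i/n_T)·P.
At X = 0.339: the mole-fraction product g(X) = Π y_i^ν_i = 0.3222. Since K_p = g(X)·P^{-1}, P = (g/K_p)^(1/1) = (0.3222/0.226)^(1/1) = 1.43 atm.

P = 1.43 atm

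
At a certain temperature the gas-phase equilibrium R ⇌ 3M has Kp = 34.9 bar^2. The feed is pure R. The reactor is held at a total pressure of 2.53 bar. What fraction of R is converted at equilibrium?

Take 1 mol R as basis and let X be its fractional conversion, so ξ = X.
At extent ξ: n_R = 1 − X; n_M = 3X.
n_T = Σnᵢ = 1 + 2X.
y_i = n_i/n_T, p_i = y_i·P. Kp = p_M^3 / (p_R).
Equating to 34.9 bar^2 and solving on 0 < X < 1: X = 0.703.

X = 0.703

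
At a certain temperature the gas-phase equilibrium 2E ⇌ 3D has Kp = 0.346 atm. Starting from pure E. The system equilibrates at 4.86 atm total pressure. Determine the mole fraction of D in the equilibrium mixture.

Let X = conversion of E (basis 1 mol E); extent of reaction ξ = 0.5X.
Species balance: n_E = 1 − X; n_D = 1.5X.
n_T = Σnᵢ = 1 + 0.5X.
With p_i = (n_i/n_T)P, Kp = p_D^3 / (p_E^2).
This yields a degree-3 equation in X; solving on (0,1), X = 0.239.
Then n_D = 0.359, n_T = 1.12, so y_D = 0.320.

y_D = 0.320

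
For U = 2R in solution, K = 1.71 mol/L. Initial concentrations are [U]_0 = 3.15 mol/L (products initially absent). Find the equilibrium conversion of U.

X = 0.307

Let X = conversion of U; extent ξ = 3.15·X mol/L.
Concentrations: [U] = 3.15 − 3.15X; [R] = 6.3X.
K = [R]^2 / ([U]).
This equals 1.71 at X = 0.307 (the root in 0 < X < 1).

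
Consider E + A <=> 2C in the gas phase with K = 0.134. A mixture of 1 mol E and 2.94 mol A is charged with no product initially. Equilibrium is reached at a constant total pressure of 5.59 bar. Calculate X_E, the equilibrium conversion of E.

Let X = conversion of E (basis 1 mol E); extent of reaction ξ = X.
At extent ξ: n_E = 1 − X; n_A = 2.94 − X; n_C = 2X.
Since Δν = 0, n_T = 3.94 throughout.
y_i = n_i/n_T, p_i = y_i·P. K = p_C^2 / (p_E p_A).
Substituting and setting equal to 0.134 gives a polynomial in X; the root in (0,1) is X = 0.258.

X = 0.258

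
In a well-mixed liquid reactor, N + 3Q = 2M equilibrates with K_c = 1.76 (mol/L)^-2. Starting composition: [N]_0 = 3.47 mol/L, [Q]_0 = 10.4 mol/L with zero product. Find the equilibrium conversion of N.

Let X = conversion of N; extent ξ = 3.47·X mol/L.
Concentrations: [N] = 3.47 − 3.47X; [Q] = 10.4 − 10.4X; [M] = 6.94X.
K_c = [M]^2 / ([N] [Q]^3).
Solving K_c = 1.76 for X ∈ (0,1): X = 0.749.

X = 0.749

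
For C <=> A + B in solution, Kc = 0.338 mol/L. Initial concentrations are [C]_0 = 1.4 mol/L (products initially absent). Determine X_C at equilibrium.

X = 0.385

Let X = conversion of C; extent ξ = 1.4·X mol/L.
Concentrations: [C] = 1.4 − 1.4X; [A] = 1.4X; [B] = 1.4X.
Kc = [A] [B] / ([C]).
Equating to 0.338 mol/L: the physical root is X = 0.385.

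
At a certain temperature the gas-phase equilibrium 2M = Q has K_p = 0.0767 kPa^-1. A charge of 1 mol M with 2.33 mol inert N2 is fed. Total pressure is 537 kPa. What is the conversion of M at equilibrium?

Basis: 1 mol M initially; let X = conversion of M. Extent ξ = 0.5X.
Moles: n_M = 1 − X; n_Q = 0.5X; n_I = 2.33 (inert).
n_T = Σnᵢ = 3.33 − 0.5X.
With p_i = (n_i/n_T)P, K_p = p_Q / (p_M^2).
Substituting and setting equal to 0.0767 kPa^-1 gives a polynomial in X; the root in (0,1) is X = 0.829.

X = 0.829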